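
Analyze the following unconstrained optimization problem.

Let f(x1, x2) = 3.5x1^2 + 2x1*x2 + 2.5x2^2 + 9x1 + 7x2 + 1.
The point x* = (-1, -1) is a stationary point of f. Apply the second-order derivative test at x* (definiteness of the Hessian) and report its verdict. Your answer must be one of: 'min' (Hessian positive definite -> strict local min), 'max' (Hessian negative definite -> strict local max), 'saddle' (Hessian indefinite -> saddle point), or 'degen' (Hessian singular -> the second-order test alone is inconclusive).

Compute the Hessian H = grad^2 f:
  H = [[7, 2], [2, 5]]
Verify stationarity: grad f(x*) = H x* + g = (0, 0).
Eigenvalues of H: 3.7639, 8.2361.
Both eigenvalues > 0, so H is positive definite -> x* is a strict local min.

min


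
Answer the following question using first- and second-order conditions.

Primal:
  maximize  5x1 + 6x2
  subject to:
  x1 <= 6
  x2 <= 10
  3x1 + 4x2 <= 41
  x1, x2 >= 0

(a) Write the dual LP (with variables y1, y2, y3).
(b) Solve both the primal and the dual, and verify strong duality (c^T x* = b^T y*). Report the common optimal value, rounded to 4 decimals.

The standard primal-dual pair for 'max c^T x s.t. A x <= b, x >= 0' is:
  Dual:  min b^T y  s.t.  A^T y >= c,  y >= 0.

So the dual LP is:
  minimize  6y1 + 10y2 + 41y3
  subject to:
    y1 + 3y3 >= 5
    y2 + 4y3 >= 6
    y1, y2, y3 >= 0

Solving the primal: x* = (6, 5.75).
  primal value c^T x* = 64.5.
Solving the dual: y* = (0.5, 0, 1.5).
  dual value b^T y* = 64.5.
Strong duality: c^T x* = b^T y*. Confirmed.

64.5


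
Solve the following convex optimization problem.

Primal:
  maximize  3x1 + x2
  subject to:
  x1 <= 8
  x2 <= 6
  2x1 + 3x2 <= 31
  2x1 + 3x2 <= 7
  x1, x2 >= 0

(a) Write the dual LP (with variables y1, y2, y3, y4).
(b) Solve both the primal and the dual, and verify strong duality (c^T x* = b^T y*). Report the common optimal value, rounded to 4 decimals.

The standard primal-dual pair for 'max c^T x s.t. A x <= b, x >= 0' is:
  Dual:  min b^T y  s.t.  A^T y >= c,  y >= 0.

So the dual LP is:
  minimize  8y1 + 6y2 + 31y3 + 7y4
  subject to:
    y1 + 2y3 + 2y4 >= 3
    y2 + 3y3 + 3y4 >= 1
    y1, y2, y3, y4 >= 0

Solving the primal: x* = (3.5, 0).
  primal value c^T x* = 10.5.
Solving the dual: y* = (0, 0, 0, 1.5).
  dual value b^T y* = 10.5.
Strong duality: c^T x* = b^T y*. Confirmed.

10.5


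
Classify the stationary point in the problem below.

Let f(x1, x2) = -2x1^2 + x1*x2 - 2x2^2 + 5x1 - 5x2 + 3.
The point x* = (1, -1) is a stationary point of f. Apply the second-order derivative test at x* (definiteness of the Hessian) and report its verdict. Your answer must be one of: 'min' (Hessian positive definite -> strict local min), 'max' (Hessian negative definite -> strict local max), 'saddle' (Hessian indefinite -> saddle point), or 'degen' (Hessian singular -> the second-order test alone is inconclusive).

Compute the Hessian H = grad^2 f:
  H = [[-4, 1], [1, -4]]
Verify stationarity: grad f(x*) = H x* + g = (0, 0).
Eigenvalues of H: -5, -3.
Both eigenvalues < 0, so H is negative definite -> x* is a strict local max.

max


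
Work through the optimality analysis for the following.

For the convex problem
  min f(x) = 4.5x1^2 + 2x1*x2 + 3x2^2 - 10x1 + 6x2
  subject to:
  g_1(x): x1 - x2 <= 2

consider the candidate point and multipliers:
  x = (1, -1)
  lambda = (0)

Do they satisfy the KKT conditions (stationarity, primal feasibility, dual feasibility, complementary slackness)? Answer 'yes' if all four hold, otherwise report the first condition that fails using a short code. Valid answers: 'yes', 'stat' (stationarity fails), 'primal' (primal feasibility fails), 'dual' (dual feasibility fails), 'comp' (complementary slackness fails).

Gradient of f: grad f(x) = Q x + c = (-3, 2)
Constraint values g_i(x) = a_i^T x - b_i:
  g_1((1, -1)) = 0
Stationarity residual: grad f(x) + sum_i lambda_i a_i = (-3, 2)
  -> stationarity FAILS
Primal feasibility (all g_i <= 0): OK
Dual feasibility (all lambda_i >= 0): OK
Complementary slackness (lambda_i * g_i(x) = 0 for all i): OK

Verdict: the first failing condition is stationarity -> stat.

stat


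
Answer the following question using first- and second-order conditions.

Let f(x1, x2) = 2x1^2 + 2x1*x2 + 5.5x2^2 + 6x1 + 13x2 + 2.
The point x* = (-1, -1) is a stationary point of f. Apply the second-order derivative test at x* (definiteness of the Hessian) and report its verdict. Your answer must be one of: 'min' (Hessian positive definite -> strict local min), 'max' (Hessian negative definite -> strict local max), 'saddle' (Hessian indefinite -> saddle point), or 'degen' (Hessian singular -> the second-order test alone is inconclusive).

Compute the Hessian H = grad^2 f:
  H = [[4, 2], [2, 11]]
Verify stationarity: grad f(x*) = H x* + g = (0, 0).
Eigenvalues of H: 3.4689, 11.5311.
Both eigenvalues > 0, so H is positive definite -> x* is a strict local min.

min


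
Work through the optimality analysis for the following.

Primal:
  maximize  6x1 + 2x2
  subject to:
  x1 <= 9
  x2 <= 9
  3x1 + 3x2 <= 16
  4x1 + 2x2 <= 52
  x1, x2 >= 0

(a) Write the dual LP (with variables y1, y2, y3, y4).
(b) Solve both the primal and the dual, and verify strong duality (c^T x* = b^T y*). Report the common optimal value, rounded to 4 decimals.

The standard primal-dual pair for 'max c^T x s.t. A x <= b, x >= 0' is:
  Dual:  min b^T y  s.t.  A^T y >= c,  y >= 0.

So the dual LP is:
  minimize  9y1 + 9y2 + 16y3 + 52y4
  subject to:
    y1 + 3y3 + 4y4 >= 6
    y2 + 3y3 + 2y4 >= 2
    y1, y2, y3, y4 >= 0

Solving the primal: x* = (5.3333, 0).
  primal value c^T x* = 32.
Solving the dual: y* = (0, 0, 2, 0).
  dual value b^T y* = 32.
Strong duality: c^T x* = b^T y*. Confirmed.

32


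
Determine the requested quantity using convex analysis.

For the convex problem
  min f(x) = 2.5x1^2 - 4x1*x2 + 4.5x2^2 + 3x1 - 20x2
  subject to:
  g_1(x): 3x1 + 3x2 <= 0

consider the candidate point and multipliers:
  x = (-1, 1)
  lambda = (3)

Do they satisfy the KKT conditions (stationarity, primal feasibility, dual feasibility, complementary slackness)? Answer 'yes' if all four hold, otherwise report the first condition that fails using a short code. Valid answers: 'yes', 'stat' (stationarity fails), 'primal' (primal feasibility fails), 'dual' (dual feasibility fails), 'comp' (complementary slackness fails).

Gradient of f: grad f(x) = Q x + c = (-6, -7)
Constraint values g_i(x) = a_i^T x - b_i:
  g_1((-1, 1)) = 0
Stationarity residual: grad f(x) + sum_i lambda_i a_i = (3, 2)
  -> stationarity FAILS
Primal feasibility (all g_i <= 0): OK
Dual feasibility (all lambda_i >= 0): OK
Complementary slackness (lambda_i * g_i(x) = 0 for all i): OK

Verdict: the first failing condition is stationarity -> stat.

stat


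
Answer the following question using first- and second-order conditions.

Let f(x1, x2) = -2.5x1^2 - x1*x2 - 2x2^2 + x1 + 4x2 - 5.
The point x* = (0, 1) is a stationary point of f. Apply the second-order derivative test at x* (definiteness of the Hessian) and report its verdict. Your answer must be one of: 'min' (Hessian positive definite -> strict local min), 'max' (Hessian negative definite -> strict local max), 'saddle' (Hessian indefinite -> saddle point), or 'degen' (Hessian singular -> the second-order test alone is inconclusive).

Compute the Hessian H = grad^2 f:
  H = [[-5, -1], [-1, -4]]
Verify stationarity: grad f(x*) = H x* + g = (0, 0).
Eigenvalues of H: -5.618, -3.382.
Both eigenvalues < 0, so H is negative definite -> x* is a strict local max.

max


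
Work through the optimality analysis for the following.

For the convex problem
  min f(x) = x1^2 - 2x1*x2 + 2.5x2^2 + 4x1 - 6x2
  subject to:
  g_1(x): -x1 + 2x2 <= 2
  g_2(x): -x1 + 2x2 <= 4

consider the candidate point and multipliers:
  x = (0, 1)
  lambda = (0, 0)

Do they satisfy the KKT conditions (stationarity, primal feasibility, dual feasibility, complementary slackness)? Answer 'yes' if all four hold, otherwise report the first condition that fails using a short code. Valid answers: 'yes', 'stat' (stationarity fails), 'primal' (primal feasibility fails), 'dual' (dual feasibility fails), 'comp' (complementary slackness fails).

Gradient of f: grad f(x) = Q x + c = (2, -1)
Constraint values g_i(x) = a_i^T x - b_i:
  g_1((0, 1)) = 0
  g_2((0, 1)) = -2
Stationarity residual: grad f(x) + sum_i lambda_i a_i = (2, -1)
  -> stationarity FAILS
Primal feasibility (all g_i <= 0): OK
Dual feasibility (all lambda_i >= 0): OK
Complementary slackness (lambda_i * g_i(x) = 0 for all i): OK

Verdict: the first failing condition is stationarity -> stat.

stat


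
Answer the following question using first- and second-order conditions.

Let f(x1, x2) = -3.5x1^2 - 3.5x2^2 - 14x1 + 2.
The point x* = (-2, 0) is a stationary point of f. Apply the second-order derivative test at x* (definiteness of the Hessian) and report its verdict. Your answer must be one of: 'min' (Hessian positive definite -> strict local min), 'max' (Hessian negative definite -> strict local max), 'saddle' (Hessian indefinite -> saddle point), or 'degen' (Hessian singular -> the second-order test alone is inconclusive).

Compute the Hessian H = grad^2 f:
  H = [[-7, 0], [0, -7]]
Verify stationarity: grad f(x*) = H x* + g = (0, 0).
Eigenvalues of H: -7, -7.
Both eigenvalues < 0, so H is negative definite -> x* is a strict local max.

max


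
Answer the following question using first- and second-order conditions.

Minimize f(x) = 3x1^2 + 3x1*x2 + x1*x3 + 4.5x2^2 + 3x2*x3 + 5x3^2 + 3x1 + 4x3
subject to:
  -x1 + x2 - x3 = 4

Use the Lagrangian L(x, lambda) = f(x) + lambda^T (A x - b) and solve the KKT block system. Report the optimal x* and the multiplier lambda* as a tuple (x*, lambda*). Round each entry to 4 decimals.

Form the Lagrangian:
  L(x, lambda) = (1/2) x^T Q x + c^T x + lambda^T (A x - b)
Stationarity (grad_x L = 0): Q x + c + A^T lambda = 0.
Primal feasibility: A x = b.

This gives the KKT block system:
  [ Q   A^T ] [ x     ]   [-c ]
  [ A    0  ] [ lambda ] = [ b ]

Solving the linear system:
  x*      = (-1.6468, 1.3271, -1.026)
  lambda* = (-3.9257)
  f(x*)   = 3.329

x* = (-1.6468, 1.3271, -1.026), lambda* = (-3.9257)


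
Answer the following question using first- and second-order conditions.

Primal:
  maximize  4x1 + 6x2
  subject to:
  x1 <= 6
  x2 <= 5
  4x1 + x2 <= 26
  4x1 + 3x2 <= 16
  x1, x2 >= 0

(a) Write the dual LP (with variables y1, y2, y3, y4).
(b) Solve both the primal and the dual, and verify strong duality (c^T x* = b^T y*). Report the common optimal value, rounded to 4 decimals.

The standard primal-dual pair for 'max c^T x s.t. A x <= b, x >= 0' is:
  Dual:  min b^T y  s.t.  A^T y >= c,  y >= 0.

So the dual LP is:
  minimize  6y1 + 5y2 + 26y3 + 16y4
  subject to:
    y1 + 4y3 + 4y4 >= 4
    y2 + y3 + 3y4 >= 6
    y1, y2, y3, y4 >= 0

Solving the primal: x* = (0.25, 5).
  primal value c^T x* = 31.
Solving the dual: y* = (0, 3, 0, 1).
  dual value b^T y* = 31.
Strong duality: c^T x* = b^T y*. Confirmed.

31


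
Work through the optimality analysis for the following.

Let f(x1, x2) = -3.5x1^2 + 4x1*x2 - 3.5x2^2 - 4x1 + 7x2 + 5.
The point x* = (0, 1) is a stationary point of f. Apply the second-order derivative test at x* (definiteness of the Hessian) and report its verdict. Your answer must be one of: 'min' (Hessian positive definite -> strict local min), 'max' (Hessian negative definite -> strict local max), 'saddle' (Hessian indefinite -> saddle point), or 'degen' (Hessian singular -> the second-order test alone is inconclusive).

Compute the Hessian H = grad^2 f:
  H = [[-7, 4], [4, -7]]
Verify stationarity: grad f(x*) = H x* + g = (0, 0).
Eigenvalues of H: -11, -3.
Both eigenvalues < 0, so H is negative definite -> x* is a strict local max.

max


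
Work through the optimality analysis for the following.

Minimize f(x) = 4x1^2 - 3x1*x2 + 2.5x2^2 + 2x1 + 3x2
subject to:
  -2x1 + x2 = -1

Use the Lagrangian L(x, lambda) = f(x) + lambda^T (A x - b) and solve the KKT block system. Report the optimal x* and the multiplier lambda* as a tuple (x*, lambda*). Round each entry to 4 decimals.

Form the Lagrangian:
  L(x, lambda) = (1/2) x^T Q x + c^T x + lambda^T (A x - b)
Stationarity (grad_x L = 0): Q x + c + A^T lambda = 0.
Primal feasibility: A x = b.

This gives the KKT block system:
  [ Q   A^T ] [ x     ]   [-c ]
  [ A    0  ] [ lambda ] = [ b ]

Solving the linear system:
  x*      = (-0.0625, -1.125)
  lambda* = (2.4375)
  f(x*)   = -0.5312

x* = (-0.0625, -1.125), lambda* = (2.4375)


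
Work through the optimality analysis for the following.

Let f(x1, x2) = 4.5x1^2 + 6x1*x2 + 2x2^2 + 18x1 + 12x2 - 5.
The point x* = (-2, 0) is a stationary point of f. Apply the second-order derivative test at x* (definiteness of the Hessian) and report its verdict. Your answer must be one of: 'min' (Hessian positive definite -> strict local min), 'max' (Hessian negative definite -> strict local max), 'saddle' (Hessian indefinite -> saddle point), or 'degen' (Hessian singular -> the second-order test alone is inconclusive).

Compute the Hessian H = grad^2 f:
  H = [[9, 6], [6, 4]]
Verify stationarity: grad f(x*) = H x* + g = (0, 0).
Eigenvalues of H: 0, 13.
H has a zero eigenvalue (singular; positive semidefinite but not definite), so H is neither positive definite, negative definite, nor indefinite. The second-order test alone is inconclusive -> degen.
(Indeed, f is constant along the null direction of H through x*, so x* is not a strict local extremum.)

degen


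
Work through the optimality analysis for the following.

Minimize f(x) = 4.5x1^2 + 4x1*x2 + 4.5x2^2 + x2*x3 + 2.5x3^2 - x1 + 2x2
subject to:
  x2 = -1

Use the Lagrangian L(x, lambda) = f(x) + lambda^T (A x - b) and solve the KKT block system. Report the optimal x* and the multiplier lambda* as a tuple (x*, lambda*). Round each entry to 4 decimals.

Form the Lagrangian:
  L(x, lambda) = (1/2) x^T Q x + c^T x + lambda^T (A x - b)
Stationarity (grad_x L = 0): Q x + c + A^T lambda = 0.
Primal feasibility: A x = b.

This gives the KKT block system:
  [ Q   A^T ] [ x     ]   [-c ]
  [ A    0  ] [ lambda ] = [ b ]

Solving the linear system:
  x*      = (0.5556, -1, 0.2)
  lambda* = (4.5778)
  f(x*)   = 1.0111

x* = (0.5556, -1, 0.2), lambda* = (4.5778)


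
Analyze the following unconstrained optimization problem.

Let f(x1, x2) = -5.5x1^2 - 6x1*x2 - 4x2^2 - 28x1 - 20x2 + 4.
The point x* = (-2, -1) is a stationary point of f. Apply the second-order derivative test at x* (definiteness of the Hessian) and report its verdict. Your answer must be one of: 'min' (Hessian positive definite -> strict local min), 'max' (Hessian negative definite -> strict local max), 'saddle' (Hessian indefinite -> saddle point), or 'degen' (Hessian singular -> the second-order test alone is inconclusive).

Compute the Hessian H = grad^2 f:
  H = [[-11, -6], [-6, -8]]
Verify stationarity: grad f(x*) = H x* + g = (0, 0).
Eigenvalues of H: -15.6847, -3.3153.
Both eigenvalues < 0, so H is negative definite -> x* is a strict local max.

max


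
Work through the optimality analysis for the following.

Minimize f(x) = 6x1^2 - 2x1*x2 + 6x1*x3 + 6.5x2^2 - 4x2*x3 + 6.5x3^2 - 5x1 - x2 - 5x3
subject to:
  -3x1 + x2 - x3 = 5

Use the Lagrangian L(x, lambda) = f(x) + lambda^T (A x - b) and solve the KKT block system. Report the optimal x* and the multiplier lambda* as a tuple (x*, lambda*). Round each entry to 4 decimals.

Form the Lagrangian:
  L(x, lambda) = (1/2) x^T Q x + c^T x + lambda^T (A x - b)
Stationarity (grad_x L = 0): Q x + c + A^T lambda = 0.
Primal feasibility: A x = b.

This gives the KKT block system:
  [ Q   A^T ] [ x     ]   [-c ]
  [ A    0  ] [ lambda ] = [ b ]

Solving the linear system:
  x*      = (-1.7266, 0.6271, 0.807)
  lambda* = (-7.3773)
  f(x*)   = 20.4288

x* = (-1.7266, 0.6271, 0.807), lambda* = (-7.3773)


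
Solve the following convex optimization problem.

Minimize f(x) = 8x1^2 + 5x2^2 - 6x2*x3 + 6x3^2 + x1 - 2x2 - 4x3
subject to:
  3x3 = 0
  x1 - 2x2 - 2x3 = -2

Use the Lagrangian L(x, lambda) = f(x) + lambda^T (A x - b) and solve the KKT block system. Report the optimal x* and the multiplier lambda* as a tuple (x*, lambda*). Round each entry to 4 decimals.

Form the Lagrangian:
  L(x, lambda) = (1/2) x^T Q x + c^T x + lambda^T (A x - b)
Stationarity (grad_x L = 0): Q x + c + A^T lambda = 0.
Primal feasibility: A x = b.

This gives the KKT block system:
  [ Q   A^T ] [ x     ]   [-c ]
  [ A    0  ] [ lambda ] = [ b ]

Solving the linear system:
  x*      = (-0.2703, 0.8649, 0)
  lambda* = (5.2793, 3.3243)
  f(x*)   = 2.3243

x* = (-0.2703, 0.8649, 0), lambda* = (5.2793, 3.3243)


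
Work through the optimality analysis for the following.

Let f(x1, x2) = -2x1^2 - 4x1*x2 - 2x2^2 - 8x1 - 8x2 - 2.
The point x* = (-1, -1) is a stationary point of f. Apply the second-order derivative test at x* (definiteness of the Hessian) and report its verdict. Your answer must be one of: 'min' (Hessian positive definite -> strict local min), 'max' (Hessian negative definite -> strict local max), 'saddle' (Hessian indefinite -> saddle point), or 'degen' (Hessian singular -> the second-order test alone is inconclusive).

Compute the Hessian H = grad^2 f:
  H = [[-4, -4], [-4, -4]]
Verify stationarity: grad f(x*) = H x* + g = (0, 0).
Eigenvalues of H: -8, 0.
H has a zero eigenvalue (singular; negative semidefinite but not definite), so H is neither positive definite, negative definite, nor indefinite. The second-order test alone is inconclusive -> degen.
(Indeed, f is constant along the null direction of H through x*, so x* is not a strict local extremum.)

degen


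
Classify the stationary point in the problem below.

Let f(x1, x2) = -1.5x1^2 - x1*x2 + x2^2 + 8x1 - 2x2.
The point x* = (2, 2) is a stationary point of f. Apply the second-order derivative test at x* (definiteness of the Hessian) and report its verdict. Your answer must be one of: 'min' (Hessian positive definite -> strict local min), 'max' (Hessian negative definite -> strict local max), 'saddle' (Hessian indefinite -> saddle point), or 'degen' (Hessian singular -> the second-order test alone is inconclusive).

Compute the Hessian H = grad^2 f:
  H = [[-3, -1], [-1, 2]]
Verify stationarity: grad f(x*) = H x* + g = (0, 0).
Eigenvalues of H: -3.1926, 2.1926.
Eigenvalues have mixed signs, so H is indefinite -> x* is a saddle point.

saddle


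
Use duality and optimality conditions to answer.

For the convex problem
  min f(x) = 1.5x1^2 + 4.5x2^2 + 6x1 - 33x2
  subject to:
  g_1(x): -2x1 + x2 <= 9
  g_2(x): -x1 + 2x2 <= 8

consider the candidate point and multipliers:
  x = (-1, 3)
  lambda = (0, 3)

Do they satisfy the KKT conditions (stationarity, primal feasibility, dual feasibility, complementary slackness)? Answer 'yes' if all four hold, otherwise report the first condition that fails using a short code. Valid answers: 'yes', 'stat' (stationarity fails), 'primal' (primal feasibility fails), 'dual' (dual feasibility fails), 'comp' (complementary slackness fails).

Gradient of f: grad f(x) = Q x + c = (3, -6)
Constraint values g_i(x) = a_i^T x - b_i:
  g_1((-1, 3)) = -4
  g_2((-1, 3)) = -1
Stationarity residual: grad f(x) + sum_i lambda_i a_i = (0, 0)
  -> stationarity OK
Primal feasibility (all g_i <= 0): OK
Dual feasibility (all lambda_i >= 0): OK
Complementary slackness (lambda_i * g_i(x) = 0 for all i): FAILS

Verdict: the first failing condition is complementary_slackness -> comp.

comp


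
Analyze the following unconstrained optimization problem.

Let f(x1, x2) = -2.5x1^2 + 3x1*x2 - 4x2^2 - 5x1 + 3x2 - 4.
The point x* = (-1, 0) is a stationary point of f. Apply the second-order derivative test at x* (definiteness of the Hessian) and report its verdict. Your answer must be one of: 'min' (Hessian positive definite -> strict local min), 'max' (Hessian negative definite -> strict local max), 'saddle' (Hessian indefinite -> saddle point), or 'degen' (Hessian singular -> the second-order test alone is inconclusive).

Compute the Hessian H = grad^2 f:
  H = [[-5, 3], [3, -8]]
Verify stationarity: grad f(x*) = H x* + g = (0, 0).
Eigenvalues of H: -9.8541, -3.1459.
Both eigenvalues < 0, so H is negative definite -> x* is a strict local max.

max


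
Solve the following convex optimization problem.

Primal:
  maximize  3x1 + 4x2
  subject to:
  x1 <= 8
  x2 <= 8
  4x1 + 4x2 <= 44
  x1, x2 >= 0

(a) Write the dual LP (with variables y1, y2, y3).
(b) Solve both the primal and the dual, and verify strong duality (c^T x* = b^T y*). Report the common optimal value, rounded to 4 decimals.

The standard primal-dual pair for 'max c^T x s.t. A x <= b, x >= 0' is:
  Dual:  min b^T y  s.t.  A^T y >= c,  y >= 0.

So the dual LP is:
  minimize  8y1 + 8y2 + 44y3
  subject to:
    y1 + 4y3 >= 3
    y2 + 4y3 >= 4
    y1, y2, y3 >= 0

Solving the primal: x* = (3, 8).
  primal value c^T x* = 41.
Solving the dual: y* = (0, 1, 0.75).
  dual value b^T y* = 41.
Strong duality: c^T x* = b^T y*. Confirmed.

41


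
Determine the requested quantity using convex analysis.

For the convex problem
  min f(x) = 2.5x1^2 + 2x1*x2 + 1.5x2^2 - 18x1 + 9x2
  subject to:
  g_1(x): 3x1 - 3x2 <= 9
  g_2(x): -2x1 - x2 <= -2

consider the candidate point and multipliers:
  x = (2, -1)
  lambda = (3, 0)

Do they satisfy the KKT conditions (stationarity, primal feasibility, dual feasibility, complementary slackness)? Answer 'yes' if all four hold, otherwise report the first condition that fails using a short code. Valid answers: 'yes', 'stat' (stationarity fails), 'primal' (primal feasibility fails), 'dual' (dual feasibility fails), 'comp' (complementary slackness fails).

Gradient of f: grad f(x) = Q x + c = (-10, 10)
Constraint values g_i(x) = a_i^T x - b_i:
  g_1((2, -1)) = 0
  g_2((2, -1)) = -1
Stationarity residual: grad f(x) + sum_i lambda_i a_i = (-1, 1)
  -> stationarity FAILS
Primal feasibility (all g_i <= 0): OK
Dual feasibility (all lambda_i >= 0): OK
Complementary slackness (lambda_i * g_i(x) = 0 for all i): OK

Verdict: the first failing condition is stationarity -> stat.

stat


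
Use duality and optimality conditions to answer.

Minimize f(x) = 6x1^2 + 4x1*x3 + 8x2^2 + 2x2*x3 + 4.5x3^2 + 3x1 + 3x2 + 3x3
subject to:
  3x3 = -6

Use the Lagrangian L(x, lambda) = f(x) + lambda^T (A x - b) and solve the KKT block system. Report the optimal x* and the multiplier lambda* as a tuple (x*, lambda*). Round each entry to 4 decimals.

Form the Lagrangian:
  L(x, lambda) = (1/2) x^T Q x + c^T x + lambda^T (A x - b)
Stationarity (grad_x L = 0): Q x + c + A^T lambda = 0.
Primal feasibility: A x = b.

This gives the KKT block system:
  [ Q   A^T ] [ x     ]   [-c ]
  [ A    0  ] [ lambda ] = [ b ]

Solving the linear system:
  x*      = (0.4167, 0.0625, -2)
  lambda* = (4.4028)
  f(x*)   = 10.9271

x* = (0.4167, 0.0625, -2), lambda* = (4.4028)


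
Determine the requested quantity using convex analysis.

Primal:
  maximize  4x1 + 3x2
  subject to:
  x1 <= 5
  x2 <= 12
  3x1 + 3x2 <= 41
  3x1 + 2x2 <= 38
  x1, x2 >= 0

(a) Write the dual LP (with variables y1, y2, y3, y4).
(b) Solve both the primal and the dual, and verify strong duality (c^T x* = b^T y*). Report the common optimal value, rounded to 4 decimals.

The standard primal-dual pair for 'max c^T x s.t. A x <= b, x >= 0' is:
  Dual:  min b^T y  s.t.  A^T y >= c,  y >= 0.

So the dual LP is:
  minimize  5y1 + 12y2 + 41y3 + 38y4
  subject to:
    y1 + 3y3 + 3y4 >= 4
    y2 + 3y3 + 2y4 >= 3
    y1, y2, y3, y4 >= 0

Solving the primal: x* = (5, 8.6667).
  primal value c^T x* = 46.
Solving the dual: y* = (1, 0, 1, 0).
  dual value b^T y* = 46.
Strong duality: c^T x* = b^T y*. Confirmed.

46


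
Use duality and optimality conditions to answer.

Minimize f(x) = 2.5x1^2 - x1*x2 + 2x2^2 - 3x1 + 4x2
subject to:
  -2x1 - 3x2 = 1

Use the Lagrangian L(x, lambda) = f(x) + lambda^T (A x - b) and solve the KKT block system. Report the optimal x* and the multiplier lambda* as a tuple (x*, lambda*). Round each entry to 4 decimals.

Form the Lagrangian:
  L(x, lambda) = (1/2) x^T Q x + c^T x + lambda^T (A x - b)
Stationarity (grad_x L = 0): Q x + c + A^T lambda = 0.
Primal feasibility: A x = b.

This gives the KKT block system:
  [ Q   A^T ] [ x     ]   [-c ]
  [ A    0  ] [ lambda ] = [ b ]

Solving the linear system:
  x*      = (0.5479, -0.6986)
  lambda* = (0.2192)
  f(x*)   = -2.3288

x* = (0.5479, -0.6986), lambda* = (0.2192)


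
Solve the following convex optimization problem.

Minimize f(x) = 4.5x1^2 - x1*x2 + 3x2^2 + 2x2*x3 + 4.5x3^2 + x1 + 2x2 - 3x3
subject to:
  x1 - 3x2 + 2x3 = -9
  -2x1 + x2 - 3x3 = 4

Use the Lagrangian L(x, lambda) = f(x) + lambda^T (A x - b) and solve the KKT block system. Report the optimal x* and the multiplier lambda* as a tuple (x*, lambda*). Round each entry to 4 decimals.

Form the Lagrangian:
  L(x, lambda) = (1/2) x^T Q x + c^T x + lambda^T (A x - b)
Stationarity (grad_x L = 0): Q x + c + A^T lambda = 0.
Primal feasibility: A x = b.

This gives the KKT block system:
  [ Q   A^T ] [ x     ]   [-c ]
  [ A    0  ] [ lambda ] = [ b ]

Solving the linear system:
  x*      = (0.221, 2.6827, -0.5864)
  lambda* = (6.7422, 3.5241)
  f(x*)   = 26.9646

x* = (0.221, 2.6827, -0.5864), lambda* = (6.7422, 3.5241)


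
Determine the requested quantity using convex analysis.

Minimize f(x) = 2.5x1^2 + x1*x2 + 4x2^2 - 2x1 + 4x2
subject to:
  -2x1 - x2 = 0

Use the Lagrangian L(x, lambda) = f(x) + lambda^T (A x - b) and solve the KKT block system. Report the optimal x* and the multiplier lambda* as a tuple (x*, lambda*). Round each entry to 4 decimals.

Form the Lagrangian:
  L(x, lambda) = (1/2) x^T Q x + c^T x + lambda^T (A x - b)
Stationarity (grad_x L = 0): Q x + c + A^T lambda = 0.
Primal feasibility: A x = b.

This gives the KKT block system:
  [ Q   A^T ] [ x     ]   [-c ]
  [ A    0  ] [ lambda ] = [ b ]

Solving the linear system:
  x*      = (0.303, -0.6061)
  lambda* = (-0.5455)
  f(x*)   = -1.5152

x* = (0.303, -0.6061), lambda* = (-0.5455)


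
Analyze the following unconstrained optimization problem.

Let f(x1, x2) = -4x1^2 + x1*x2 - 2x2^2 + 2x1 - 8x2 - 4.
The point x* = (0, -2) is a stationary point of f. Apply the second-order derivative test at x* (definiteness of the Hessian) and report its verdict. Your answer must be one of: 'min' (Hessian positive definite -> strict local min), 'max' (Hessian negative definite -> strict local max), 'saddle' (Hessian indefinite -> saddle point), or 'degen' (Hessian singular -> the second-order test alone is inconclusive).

Compute the Hessian H = grad^2 f:
  H = [[-8, 1], [1, -4]]
Verify stationarity: grad f(x*) = H x* + g = (0, 0).
Eigenvalues of H: -8.2361, -3.7639.
Both eigenvalues < 0, so H is negative definite -> x* is a strict local max.

max


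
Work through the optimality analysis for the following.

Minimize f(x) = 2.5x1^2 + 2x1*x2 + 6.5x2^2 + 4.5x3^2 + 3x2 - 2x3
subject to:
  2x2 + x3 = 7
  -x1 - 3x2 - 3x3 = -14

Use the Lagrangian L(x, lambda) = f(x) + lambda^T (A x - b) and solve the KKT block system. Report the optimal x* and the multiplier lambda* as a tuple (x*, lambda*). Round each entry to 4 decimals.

Form the Lagrangian:
  L(x, lambda) = (1/2) x^T Q x + c^T x + lambda^T (A x - b)
Stationarity (grad_x L = 0): Q x + c + A^T lambda = 0.
Primal feasibility: A x = b.

This gives the KKT block system:
  [ Q   A^T ] [ x     ]   [-c ]
  [ A    0  ] [ lambda ] = [ b ]

Solving the linear system:
  x*      = (-0.2642, 2.2453, 2.5094)
  lambda* = (-11.0755, 3.1698)
  f(x*)   = 61.8113

x* = (-0.2642, 2.2453, 2.5094), lambda* = (-11.0755, 3.1698)


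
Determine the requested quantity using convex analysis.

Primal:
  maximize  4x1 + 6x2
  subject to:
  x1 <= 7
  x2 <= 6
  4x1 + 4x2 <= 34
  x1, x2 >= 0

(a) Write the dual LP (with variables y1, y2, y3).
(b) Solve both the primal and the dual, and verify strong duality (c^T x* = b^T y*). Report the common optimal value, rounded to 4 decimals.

The standard primal-dual pair for 'max c^T x s.t. A x <= b, x >= 0' is:
  Dual:  min b^T y  s.t.  A^T y >= c,  y >= 0.

So the dual LP is:
  minimize  7y1 + 6y2 + 34y3
  subject to:
    y1 + 4y3 >= 4
    y2 + 4y3 >= 6
    y1, y2, y3 >= 0

Solving the primal: x* = (2.5, 6).
  primal value c^T x* = 46.
Solving the dual: y* = (0, 2, 1).
  dual value b^T y* = 46.
Strong duality: c^T x* = b^T y*. Confirmed.

46


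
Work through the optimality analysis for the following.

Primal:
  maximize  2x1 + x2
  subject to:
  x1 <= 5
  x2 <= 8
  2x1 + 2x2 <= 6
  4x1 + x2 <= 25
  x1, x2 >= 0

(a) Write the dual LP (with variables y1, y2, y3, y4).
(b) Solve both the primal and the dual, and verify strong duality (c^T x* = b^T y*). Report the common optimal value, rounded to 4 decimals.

The standard primal-dual pair for 'max c^T x s.t. A x <= b, x >= 0' is:
  Dual:  min b^T y  s.t.  A^T y >= c,  y >= 0.

So the dual LP is:
  minimize  5y1 + 8y2 + 6y3 + 25y4
  subject to:
    y1 + 2y3 + 4y4 >= 2
    y2 + 2y3 + y4 >= 1
    y1, y2, y3, y4 >= 0

Solving the primal: x* = (3, 0).
  primal value c^T x* = 6.
Solving the dual: y* = (0, 0, 1, 0).
  dual value b^T y* = 6.
Strong duality: c^T x* = b^T y*. Confirmed.

6


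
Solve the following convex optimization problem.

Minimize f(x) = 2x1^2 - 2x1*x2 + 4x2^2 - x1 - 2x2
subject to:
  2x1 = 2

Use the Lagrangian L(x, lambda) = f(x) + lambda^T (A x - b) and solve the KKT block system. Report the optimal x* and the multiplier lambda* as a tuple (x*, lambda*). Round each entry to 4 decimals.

Form the Lagrangian:
  L(x, lambda) = (1/2) x^T Q x + c^T x + lambda^T (A x - b)
Stationarity (grad_x L = 0): Q x + c + A^T lambda = 0.
Primal feasibility: A x = b.

This gives the KKT block system:
  [ Q   A^T ] [ x     ]   [-c ]
  [ A    0  ] [ lambda ] = [ b ]

Solving the linear system:
  x*      = (1, 0.5)
  lambda* = (-1)
  f(x*)   = 0

x* = (1, 0.5), lambda* = (-1)


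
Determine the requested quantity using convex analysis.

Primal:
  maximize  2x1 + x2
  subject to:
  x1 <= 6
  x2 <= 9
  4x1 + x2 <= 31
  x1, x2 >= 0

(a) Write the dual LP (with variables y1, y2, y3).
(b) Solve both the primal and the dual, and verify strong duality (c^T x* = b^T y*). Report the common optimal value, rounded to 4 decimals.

The standard primal-dual pair for 'max c^T x s.t. A x <= b, x >= 0' is:
  Dual:  min b^T y  s.t.  A^T y >= c,  y >= 0.

So the dual LP is:
  minimize  6y1 + 9y2 + 31y3
  subject to:
    y1 + 4y3 >= 2
    y2 + y3 >= 1
    y1, y2, y3 >= 0

Solving the primal: x* = (5.5, 9).
  primal value c^T x* = 20.
Solving the dual: y* = (0, 0.5, 0.5).
  dual value b^T y* = 20.
Strong duality: c^T x* = b^T y*. Confirmed.

20


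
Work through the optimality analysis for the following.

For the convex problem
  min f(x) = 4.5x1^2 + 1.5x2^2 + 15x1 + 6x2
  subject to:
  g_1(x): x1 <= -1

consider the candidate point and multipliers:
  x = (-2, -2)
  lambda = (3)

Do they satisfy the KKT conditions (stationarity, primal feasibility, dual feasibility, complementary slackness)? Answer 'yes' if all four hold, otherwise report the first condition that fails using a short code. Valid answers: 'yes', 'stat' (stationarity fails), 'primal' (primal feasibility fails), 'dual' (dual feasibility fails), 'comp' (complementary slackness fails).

Gradient of f: grad f(x) = Q x + c = (-3, 0)
Constraint values g_i(x) = a_i^T x - b_i:
  g_1((-2, -2)) = -1
Stationarity residual: grad f(x) + sum_i lambda_i a_i = (0, 0)
  -> stationarity OK
Primal feasibility (all g_i <= 0): OK
Dual feasibility (all lambda_i >= 0): OK
Complementary slackness (lambda_i * g_i(x) = 0 for all i): FAILS

Verdict: the first failing condition is complementary_slackness -> comp.

comp


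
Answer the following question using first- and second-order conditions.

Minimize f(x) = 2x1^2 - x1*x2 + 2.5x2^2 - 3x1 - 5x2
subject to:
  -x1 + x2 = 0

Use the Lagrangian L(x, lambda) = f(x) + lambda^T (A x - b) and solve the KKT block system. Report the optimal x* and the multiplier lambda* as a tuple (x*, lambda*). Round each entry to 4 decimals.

Form the Lagrangian:
  L(x, lambda) = (1/2) x^T Q x + c^T x + lambda^T (A x - b)
Stationarity (grad_x L = 0): Q x + c + A^T lambda = 0.
Primal feasibility: A x = b.

This gives the KKT block system:
  [ Q   A^T ] [ x     ]   [-c ]
  [ A    0  ] [ lambda ] = [ b ]

Solving the linear system:
  x*      = (1.1429, 1.1429)
  lambda* = (0.4286)
  f(x*)   = -4.5714

x* = (1.1429, 1.1429), lambda* = (0.4286)


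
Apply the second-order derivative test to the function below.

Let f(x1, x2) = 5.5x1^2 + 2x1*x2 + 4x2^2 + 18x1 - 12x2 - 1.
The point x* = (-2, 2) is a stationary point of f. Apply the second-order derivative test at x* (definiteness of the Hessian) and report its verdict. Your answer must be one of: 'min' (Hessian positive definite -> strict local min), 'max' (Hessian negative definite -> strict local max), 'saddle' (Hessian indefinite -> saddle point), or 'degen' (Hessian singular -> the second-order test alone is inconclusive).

Compute the Hessian H = grad^2 f:
  H = [[11, 2], [2, 8]]
Verify stationarity: grad f(x*) = H x* + g = (0, 0).
Eigenvalues of H: 7, 12.
Both eigenvalues > 0, so H is positive definite -> x* is a strict local min.

min


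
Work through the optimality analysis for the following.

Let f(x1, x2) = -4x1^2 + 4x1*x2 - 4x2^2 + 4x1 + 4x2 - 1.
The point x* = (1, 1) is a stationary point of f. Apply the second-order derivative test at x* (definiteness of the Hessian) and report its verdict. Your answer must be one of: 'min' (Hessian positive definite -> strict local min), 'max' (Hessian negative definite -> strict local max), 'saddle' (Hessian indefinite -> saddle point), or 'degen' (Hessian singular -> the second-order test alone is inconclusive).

Compute the Hessian H = grad^2 f:
  H = [[-8, 4], [4, -8]]
Verify stationarity: grad f(x*) = H x* + g = (0, 0).
Eigenvalues of H: -12, -4.
Both eigenvalues < 0, so H is negative definite -> x* is a strict local max.

max


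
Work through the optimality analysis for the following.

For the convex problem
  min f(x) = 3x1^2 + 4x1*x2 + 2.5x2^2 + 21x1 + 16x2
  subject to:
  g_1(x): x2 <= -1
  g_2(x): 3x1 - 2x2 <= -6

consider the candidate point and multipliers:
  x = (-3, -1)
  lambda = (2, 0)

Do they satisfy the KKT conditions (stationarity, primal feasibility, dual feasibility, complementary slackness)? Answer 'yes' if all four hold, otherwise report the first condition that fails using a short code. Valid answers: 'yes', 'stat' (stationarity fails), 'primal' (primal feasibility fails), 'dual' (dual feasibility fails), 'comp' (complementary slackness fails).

Gradient of f: grad f(x) = Q x + c = (-1, -1)
Constraint values g_i(x) = a_i^T x - b_i:
  g_1((-3, -1)) = 0
  g_2((-3, -1)) = -1
Stationarity residual: grad f(x) + sum_i lambda_i a_i = (-1, 1)
  -> stationarity FAILS
Primal feasibility (all g_i <= 0): OK
Dual feasibility (all lambda_i >= 0): OK
Complementary slackness (lambda_i * g_i(x) = 0 for all i): OK

Verdict: the first failing condition is stationarity -> stat.

stat


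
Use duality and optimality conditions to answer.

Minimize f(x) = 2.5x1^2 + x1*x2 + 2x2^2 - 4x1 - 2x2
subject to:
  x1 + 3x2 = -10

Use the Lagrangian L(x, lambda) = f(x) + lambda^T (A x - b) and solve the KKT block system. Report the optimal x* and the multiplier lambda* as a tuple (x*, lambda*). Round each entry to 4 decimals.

Form the Lagrangian:
  L(x, lambda) = (1/2) x^T Q x + c^T x + lambda^T (A x - b)
Stationarity (grad_x L = 0): Q x + c + A^T lambda = 0.
Primal feasibility: A x = b.

This gives the KKT block system:
  [ Q   A^T ] [ x     ]   [-c ]
  [ A    0  ] [ lambda ] = [ b ]

Solving the linear system:
  x*      = (0.4651, -3.4884)
  lambda* = (5.1628)
  f(x*)   = 28.3721

x* = (0.4651, -3.4884), lambda* = (5.1628)


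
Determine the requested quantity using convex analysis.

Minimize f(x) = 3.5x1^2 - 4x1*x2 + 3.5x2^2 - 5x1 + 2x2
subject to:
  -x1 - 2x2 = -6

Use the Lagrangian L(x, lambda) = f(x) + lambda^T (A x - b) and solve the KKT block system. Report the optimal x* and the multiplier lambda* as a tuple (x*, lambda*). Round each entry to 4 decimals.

Form the Lagrangian:
  L(x, lambda) = (1/2) x^T Q x + c^T x + lambda^T (A x - b)
Stationarity (grad_x L = 0): Q x + c + A^T lambda = 0.
Primal feasibility: A x = b.

This gives the KKT block system:
  [ Q   A^T ] [ x     ]   [-c ]
  [ A    0  ] [ lambda ] = [ b ]

Solving the linear system:
  x*      = (2.2353, 1.8824)
  lambda* = (3.1176)
  f(x*)   = 5.6471

x* = (2.2353, 1.8824), lambda* = (3.1176)


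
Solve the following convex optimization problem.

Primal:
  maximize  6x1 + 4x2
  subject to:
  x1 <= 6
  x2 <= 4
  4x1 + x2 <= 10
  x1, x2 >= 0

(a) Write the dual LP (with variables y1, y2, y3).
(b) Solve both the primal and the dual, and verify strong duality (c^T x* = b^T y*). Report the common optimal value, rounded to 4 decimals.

The standard primal-dual pair for 'max c^T x s.t. A x <= b, x >= 0' is:
  Dual:  min b^T y  s.t.  A^T y >= c,  y >= 0.

So the dual LP is:
  minimize  6y1 + 4y2 + 10y3
  subject to:
    y1 + 4y3 >= 6
    y2 + y3 >= 4
    y1, y2, y3 >= 0

Solving the primal: x* = (1.5, 4).
  primal value c^T x* = 25.
Solving the dual: y* = (0, 2.5, 1.5).
  dual value b^T y* = 25.
Strong duality: c^T x* = b^T y*. Confirmed.

25


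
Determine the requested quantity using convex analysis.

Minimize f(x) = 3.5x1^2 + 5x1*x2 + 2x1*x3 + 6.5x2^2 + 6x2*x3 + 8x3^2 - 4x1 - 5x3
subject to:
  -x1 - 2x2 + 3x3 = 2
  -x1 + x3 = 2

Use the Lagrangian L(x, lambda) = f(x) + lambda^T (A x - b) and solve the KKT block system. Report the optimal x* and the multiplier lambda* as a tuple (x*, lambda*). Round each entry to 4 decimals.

Form the Lagrangian:
  L(x, lambda) = (1/2) x^T Q x + c^T x + lambda^T (A x - b)
Stationarity (grad_x L = 0): Q x + c + A^T lambda = 0.
Primal feasibility: A x = b.

This gives the KKT block system:
  [ Q   A^T ] [ x     ]   [-c ]
  [ A    0  ] [ lambda ] = [ b ]

Solving the linear system:
  x*      = (-1.4032, 0.5968, 0.5968)
  lambda* = (2.1613, -11.8065)
  f(x*)   = 10.9597

x* = (-1.4032, 0.5968, 0.5968), lambda* = (2.1613, -11.8065)


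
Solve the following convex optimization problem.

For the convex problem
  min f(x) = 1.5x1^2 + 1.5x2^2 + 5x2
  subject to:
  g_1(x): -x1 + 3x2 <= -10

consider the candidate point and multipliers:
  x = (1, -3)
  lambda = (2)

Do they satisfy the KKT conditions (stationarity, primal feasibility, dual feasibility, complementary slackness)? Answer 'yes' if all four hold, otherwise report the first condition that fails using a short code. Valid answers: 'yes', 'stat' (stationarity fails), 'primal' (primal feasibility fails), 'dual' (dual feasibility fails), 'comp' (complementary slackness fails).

Gradient of f: grad f(x) = Q x + c = (3, -4)
Constraint values g_i(x) = a_i^T x - b_i:
  g_1((1, -3)) = 0
Stationarity residual: grad f(x) + sum_i lambda_i a_i = (1, 2)
  -> stationarity FAILS
Primal feasibility (all g_i <= 0): OK
Dual feasibility (all lambda_i >= 0): OK
Complementary slackness (lambda_i * g_i(x) = 0 for all i): OK

Verdict: the first failing condition is stationarity -> stat.

stat


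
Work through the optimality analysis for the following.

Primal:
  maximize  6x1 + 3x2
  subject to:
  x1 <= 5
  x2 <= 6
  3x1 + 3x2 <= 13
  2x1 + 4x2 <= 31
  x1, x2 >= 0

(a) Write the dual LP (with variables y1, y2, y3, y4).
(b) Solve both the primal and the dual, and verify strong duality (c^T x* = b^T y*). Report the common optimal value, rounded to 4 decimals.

The standard primal-dual pair for 'max c^T x s.t. A x <= b, x >= 0' is:
  Dual:  min b^T y  s.t.  A^T y >= c,  y >= 0.

So the dual LP is:
  minimize  5y1 + 6y2 + 13y3 + 31y4
  subject to:
    y1 + 3y3 + 2y4 >= 6
    y2 + 3y3 + 4y4 >= 3
    y1, y2, y3, y4 >= 0

Solving the primal: x* = (4.3333, 0).
  primal value c^T x* = 26.
Solving the dual: y* = (0, 0, 2, 0).
  dual value b^T y* = 26.
Strong duality: c^T x* = b^T y*. Confirmed.

26


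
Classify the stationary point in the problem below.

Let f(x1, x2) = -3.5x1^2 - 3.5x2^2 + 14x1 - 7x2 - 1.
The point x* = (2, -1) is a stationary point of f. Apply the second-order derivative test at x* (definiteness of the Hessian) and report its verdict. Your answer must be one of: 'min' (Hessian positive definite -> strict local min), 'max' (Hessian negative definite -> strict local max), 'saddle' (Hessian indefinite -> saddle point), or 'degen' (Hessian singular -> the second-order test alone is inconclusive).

Compute the Hessian H = grad^2 f:
  H = [[-7, 0], [0, -7]]
Verify stationarity: grad f(x*) = H x* + g = (0, 0).
Eigenvalues of H: -7, -7.
Both eigenvalues < 0, so H is negative definite -> x* is a strict local max.

max
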